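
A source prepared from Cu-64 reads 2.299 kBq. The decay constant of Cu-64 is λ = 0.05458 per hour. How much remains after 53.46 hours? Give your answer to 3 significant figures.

t½ = ln 2 / λ = 0.69315 / 0.05458 ≈ 12.7 hours.
Number of half-lives: n = 53.46/12.7 ≈ 4.2096.
Remaining = 2.299 × (1/2)^4.2096 = 2.299 × 0.05405 ≈ 0.12426 kBq.

0.124 kBq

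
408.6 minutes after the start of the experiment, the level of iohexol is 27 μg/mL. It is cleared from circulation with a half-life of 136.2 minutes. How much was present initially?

216 μg/mL

Number of half-lives elapsed: n = 408.6/136.2 ≈ 3.
A₀ = A × 2^n = 27 × 2^3 = 27 × 8 ≈ 216 μg/mL.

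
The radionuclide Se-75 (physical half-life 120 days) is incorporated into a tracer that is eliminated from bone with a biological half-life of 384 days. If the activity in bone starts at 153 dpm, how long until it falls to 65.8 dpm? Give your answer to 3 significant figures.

111 days

1/t_eff = 1/t_phys + 1/t_biol = 1/120 + 1/384 = 0.010937 per day.
t_eff = 120 × 384 / (120 + 384) ≈ 91.429 days.
n = log₂(153/65.8) ≈ 1.2174; t = 1.2174 × 91.429 ≈ 111.3 days.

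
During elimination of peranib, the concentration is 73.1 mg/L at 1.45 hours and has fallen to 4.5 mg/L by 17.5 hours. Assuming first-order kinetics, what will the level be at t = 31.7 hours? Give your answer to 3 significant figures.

Over Δt = 17.5 − 1.45 = 16.05 hours, the level fell by a factor of 73.1/4.5 ≈ 16.244.
n = log₂(16.244) ≈ 4.0219 half-lives, so t½ = 16.05/4.0219 ≈ 3.9907 hours.
From t = 17.5 to t = 31.7: 4.5 × (1/2)^((31.7−17.5)/3.9907) ≈ 0.382 mg/L.

0.382 mg/L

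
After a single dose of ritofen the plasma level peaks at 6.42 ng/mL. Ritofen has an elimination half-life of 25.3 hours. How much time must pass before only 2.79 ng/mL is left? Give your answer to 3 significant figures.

30.4 hours

Fraction remaining = 2.79/6.42 ≈ 0.43458.
n = log₂(6.42/2.79) = ln(2.3011)/ln 2 ≈ 1.2023 half-lives.
t = n × t½ = 1.2023 × 25.3 ≈ 30.418 hours.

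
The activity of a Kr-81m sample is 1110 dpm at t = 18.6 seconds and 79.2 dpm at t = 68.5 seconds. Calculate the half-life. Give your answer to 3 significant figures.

13.1 seconds

Over Δt = 68.5 − 18.6 = 49.9 seconds, the level fell by a factor of 1110/79.2 ≈ 14.015.
n = log₂(14.015) ≈ 3.8089 half-lives, so t½ = 49.9/3.8089 ≈ 13.101 seconds.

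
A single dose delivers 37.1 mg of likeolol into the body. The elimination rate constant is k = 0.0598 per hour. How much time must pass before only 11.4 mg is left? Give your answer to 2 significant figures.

20 hours

t½ = ln 2 / k = 0.69315 / 0.0598 ≈ 11.591 hours.
Fraction remaining = 11.4/37.1 ≈ 0.30728.
n = log₂(37.1/11.4) = ln(3.2544)/ln 2 ≈ 1.7024 half-lives.
t = n × t½ = 1.7024 × 11.591 ≈ 19.733 hours.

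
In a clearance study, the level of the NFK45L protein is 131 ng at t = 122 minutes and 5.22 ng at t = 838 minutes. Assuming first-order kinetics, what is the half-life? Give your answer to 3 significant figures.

Over Δt = 838 − 122 = 716 minutes, the level fell by a factor of 131/5.22 ≈ 25.096.
n = log₂(25.096) ≈ 4.6494 half-lives, so t½ = 716/4.6494 ≈ 154 minutes.

154 minutes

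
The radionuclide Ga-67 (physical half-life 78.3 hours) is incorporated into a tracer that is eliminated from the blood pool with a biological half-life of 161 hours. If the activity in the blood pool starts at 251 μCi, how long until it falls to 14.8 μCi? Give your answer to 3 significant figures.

215 hours

1/t_eff = 1/t_phys + 1/t_biol = 1/78.3 + 1/161 = 0.018983 per hour.
t_eff = 78.3 × 161 / (78.3 + 161) ≈ 52.68 hours.
n = log₂(251/14.8) ≈ 4.084; t = 4.084 × 52.68 ≈ 215.15 hours.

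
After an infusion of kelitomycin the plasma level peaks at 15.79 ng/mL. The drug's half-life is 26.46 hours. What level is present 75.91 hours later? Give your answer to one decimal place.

2.2 ng/mL

Number of half-lives: n = 75.91/26.46 ≈ 2.8689.
Remaining = 15.79 × (1/2)^2.8689 = 15.79 × 0.13689 ≈ 2.1616 ng/mL.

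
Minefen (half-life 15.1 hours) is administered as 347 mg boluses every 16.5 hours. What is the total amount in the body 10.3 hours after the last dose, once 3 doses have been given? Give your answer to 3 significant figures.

365 mg

The 3 doses were given 43.3, 26.8, 10.3 hours ago.
Total = 347·(1/2)^(43.3/15.1) + 347·(1/2)^(26.8/15.1) + 347·(1/2)^(10.3/15.1)
      = 47.546 + 101.4 + 216.27 ≈ 365.22 mg.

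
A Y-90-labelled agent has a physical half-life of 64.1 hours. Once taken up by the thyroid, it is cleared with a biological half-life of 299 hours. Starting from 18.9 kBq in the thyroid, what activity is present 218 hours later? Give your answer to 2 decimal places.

1.08 kBq

1/t_eff = 1/t_phys + 1/t_biol = 1/64.1 + 1/299 = 0.018945 per hour.
t_eff = 64.1 × 299 / (64.1 + 299) ≈ 52.784 hours.
Remaining = 18.9 × (1/2)^(218/52.784) = 18.9 × (1/2)^4.13 ≈ 1.0794 kBq.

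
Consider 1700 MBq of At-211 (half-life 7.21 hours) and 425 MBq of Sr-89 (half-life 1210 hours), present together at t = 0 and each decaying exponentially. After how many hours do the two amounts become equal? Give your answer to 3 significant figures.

14.5 hours

Set 1700·(1/2)^(t/7.21) = 425·(1/2)^(t/1210).
Taking log₂: log₂(1700/425) = t·(1/7.21 − 1/1210).
log₂(4) = 2; 1/7.21 − 1/1210 = 0.13787.
t = 2 / 0.13787 ≈ 14.506 hours.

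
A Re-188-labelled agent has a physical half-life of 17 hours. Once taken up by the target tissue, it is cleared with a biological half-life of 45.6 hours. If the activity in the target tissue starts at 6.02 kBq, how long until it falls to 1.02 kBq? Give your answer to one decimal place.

1/t_eff = 1/t_phys + 1/t_biol = 1/17 + 1/45.6 = 0.080753 per hour.
t_eff = 17 × 45.6 / (17 + 45.6) ≈ 12.383 hours.
n = log₂(6.02/1.02) ≈ 2.5612; t = 2.5612 × 12.383 ≈ 31.716 hours.

31.7 hours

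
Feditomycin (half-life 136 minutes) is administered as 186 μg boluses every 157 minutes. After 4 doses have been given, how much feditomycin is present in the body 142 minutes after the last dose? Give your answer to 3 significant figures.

157 μg

The 4 doses were given 613, 456, 299, 142 minutes ago.
Total = 186·(1/2)^(613/136) + 186·(1/2)^(456/136) + 186·(1/2)^(299/136) + 186·(1/2)^(142/136)
      = 8.1783 + 18.204 + 40.522 + 90.199 ≈ 157.1 μg.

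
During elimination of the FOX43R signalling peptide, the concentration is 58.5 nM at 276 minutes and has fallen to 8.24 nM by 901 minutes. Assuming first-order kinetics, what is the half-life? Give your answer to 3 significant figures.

221 minutes

Over Δt = 901 − 276 = 625 minutes, the level fell by a factor of 58.5/8.24 ≈ 7.0995.
n = log₂(7.0995) ≈ 2.8277 half-lives, so t½ = 625/2.8277 ≈ 221.03 minutes.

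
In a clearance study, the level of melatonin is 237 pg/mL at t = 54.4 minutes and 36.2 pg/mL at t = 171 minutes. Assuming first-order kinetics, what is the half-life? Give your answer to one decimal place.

Over Δt = 171 − 54.4 = 116.6 minutes, the level fell by a factor of 237/36.2 ≈ 6.547.
n = log₂(6.547) ≈ 2.7108 half-lives, so t½ = 116.6/2.7108 ≈ 43.013 minutes.

43.0 minutes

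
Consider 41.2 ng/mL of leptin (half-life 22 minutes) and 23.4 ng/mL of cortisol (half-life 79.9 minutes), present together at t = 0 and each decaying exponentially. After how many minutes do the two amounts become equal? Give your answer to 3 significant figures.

Set 41.2·(1/2)^(t/22) = 23.4·(1/2)^(t/79.9).
Taking log₂: log₂(41.2/23.4) = t·(1/22 − 1/79.9).
log₂(1.7607) = 0.81614; 1/22 − 1/79.9 = 0.032939.
t = 0.81614 / 0.032939 ≈ 24.777 minutes.

24.8 minutes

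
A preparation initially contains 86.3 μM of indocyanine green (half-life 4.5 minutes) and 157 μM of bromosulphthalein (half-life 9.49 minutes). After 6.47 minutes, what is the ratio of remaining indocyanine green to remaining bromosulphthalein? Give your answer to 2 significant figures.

indocyanine green: 86.3 × (1/2)^(6.47/4.5) = 86.3 × (1/2)^1.4378 ≈ 31.856 μM.
bromosulphthalein: 157 × (1/2)^(6.47/9.49) = 157 × (1/2)^0.68177 ≈ 97.874 μM.
Ratio ≈ 31.856 / 97.874 ≈ 0.32548.

0.33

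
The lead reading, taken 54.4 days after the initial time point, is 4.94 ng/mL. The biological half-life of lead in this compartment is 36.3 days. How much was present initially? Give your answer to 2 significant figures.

Number of half-lives elapsed: n = 54.4/36.3 ≈ 1.4986.
A₀ = A × 2^n = 4.94 × 2^1.4986 = 4.94 × 2.8257 ≈ 13.959 ng/mL.

14 ng/mL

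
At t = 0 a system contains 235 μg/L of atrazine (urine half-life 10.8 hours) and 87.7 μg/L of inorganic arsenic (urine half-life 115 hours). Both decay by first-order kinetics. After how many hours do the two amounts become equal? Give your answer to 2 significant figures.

17 hours

Set 235·(1/2)^(t/10.8) = 87.7·(1/2)^(t/115).
Taking log₂: log₂(235/87.7) = t·(1/10.8 − 1/115).
log₂(2.6796) = 1.422; 1/10.8 − 1/115 = 0.083897.
t = 1.422 / 0.083897 ≈ 16.95 hours.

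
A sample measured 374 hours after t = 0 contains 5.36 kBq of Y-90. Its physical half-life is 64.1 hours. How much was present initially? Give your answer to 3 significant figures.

Number of half-lives elapsed: n = 374/64.1 ≈ 5.8346.
A₀ = A × 2^n = 5.36 × 2^5.8346 = 5.36 × 57.069 ≈ 305.89 kBq.

306 kBq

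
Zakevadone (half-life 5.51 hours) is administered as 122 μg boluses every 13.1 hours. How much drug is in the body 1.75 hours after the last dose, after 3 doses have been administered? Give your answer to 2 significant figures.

The 3 doses were given 27.95, 14.85, 1.75 hours ago.
Total = 122·(1/2)^(27.95/5.51) + 122·(1/2)^(14.85/5.51) + 122·(1/2)^(1.75/5.51)
      = 3.6254 + 18.839 + 97.893 ≈ 120.36 μg.

120 μg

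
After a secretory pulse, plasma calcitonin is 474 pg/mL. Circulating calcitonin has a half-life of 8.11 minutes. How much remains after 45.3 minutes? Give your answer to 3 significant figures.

Number of half-lives: n = 45.3/8.11 ≈ 5.5857.
Remaining = 474 × (1/2)^5.5857 = 474 × 0.020823 ≈ 9.87 pg/mL.

9.87 pg/mL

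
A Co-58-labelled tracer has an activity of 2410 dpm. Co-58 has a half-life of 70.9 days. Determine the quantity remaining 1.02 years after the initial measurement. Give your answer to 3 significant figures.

63.3 dpm

Convert the elapsed time: 1.02 years = 372.3 days.
Number of half-lives: n = 372.3/70.9 ≈ 5.2511.
Remaining = 2410 × (1/2)^5.2511 = 2410 × 0.026259 ≈ 63.284 dpm.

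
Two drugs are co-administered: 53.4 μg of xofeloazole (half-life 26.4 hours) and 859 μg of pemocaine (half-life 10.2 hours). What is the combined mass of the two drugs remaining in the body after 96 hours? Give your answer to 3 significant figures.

5.56 μg

xofeloazole: 53.4 × (1/2)^(96/26.4) = 53.4 × (1/2)^3.6364 ≈ 4.2942 μg.
pemocaine: 859 × (1/2)^(96/10.2) = 859 × (1/2)^9.4118 ≈ 1.2612 μg.
Total = 4.2942 + 1.2612 ≈ 5.5554 μg.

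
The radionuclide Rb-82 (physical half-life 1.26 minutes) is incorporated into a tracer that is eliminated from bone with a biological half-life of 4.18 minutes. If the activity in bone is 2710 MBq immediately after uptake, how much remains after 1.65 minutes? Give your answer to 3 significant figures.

1/t_eff = 1/t_phys + 1/t_biol = 1/1.26 + 1/4.18 = 1.0329 per minute.
t_eff = 1.26 × 4.18 / (1.26 + 4.18) ≈ 0.96816 minutes.
Remaining = 2710 × (1/2)^(1.65/0.96816) = 2710 × (1/2)^1.7043 ≈ 831.64 MBq.

832 MBq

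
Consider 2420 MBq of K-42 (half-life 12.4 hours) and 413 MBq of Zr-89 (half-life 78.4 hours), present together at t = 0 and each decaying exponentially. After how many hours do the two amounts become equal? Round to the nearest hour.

Set 2420·(1/2)^(t/12.4) = 413·(1/2)^(t/78.4).
Taking log₂: log₂(2420/413) = t·(1/12.4 − 1/78.4).
log₂(5.8596) = 2.5508; 1/12.4 − 1/78.4 = 0.06789.
t = 2.5508 / 0.06789 ≈ 37.572 hours.

38 hours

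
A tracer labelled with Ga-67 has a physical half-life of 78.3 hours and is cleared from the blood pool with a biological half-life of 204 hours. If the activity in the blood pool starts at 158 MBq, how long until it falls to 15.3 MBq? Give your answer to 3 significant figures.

1/t_eff = 1/t_phys + 1/t_biol = 1/78.3 + 1/204 = 0.017673 per hour.
t_eff = 78.3 × 204 / (78.3 + 204) ≈ 56.582 hours.
n = log₂(158/15.3) ≈ 3.3683; t = 3.3683 × 56.582 ≈ 190.59 hours.

191 hours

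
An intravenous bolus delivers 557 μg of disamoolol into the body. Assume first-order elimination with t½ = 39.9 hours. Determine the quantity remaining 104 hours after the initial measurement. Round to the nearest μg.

91 μg

Number of half-lives: n = 104/39.9 ≈ 2.6065.
Remaining = 557 × (1/2)^2.6065 = 557 × 0.1642 ≈ 91.457 μg.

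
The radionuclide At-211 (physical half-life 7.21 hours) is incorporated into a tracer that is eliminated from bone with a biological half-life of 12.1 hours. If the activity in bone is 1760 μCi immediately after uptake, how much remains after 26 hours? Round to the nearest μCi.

1/t_eff = 1/t_phys + 1/t_biol = 1/7.21 + 1/12.1 = 0.22134 per hour.
t_eff = 7.21 × 12.1 / (7.21 + 12.1) ≈ 4.5179 hours.
Remaining = 1760 × (1/2)^(26/4.5179) = 1760 × (1/2)^5.7549 ≈ 32.593 μCi.

33 μCi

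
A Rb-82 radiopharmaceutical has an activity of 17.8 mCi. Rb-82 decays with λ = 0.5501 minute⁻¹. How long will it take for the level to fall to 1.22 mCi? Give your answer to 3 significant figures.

4.87 minutes

t½ = ln 2 / λ = 0.69315 / 0.5501 ≈ 1.26 minutes.
Fraction remaining = 1.22/17.8 ≈ 0.068539.
n = log₂(17.8/1.22) = ln(14.59)/ln 2 ≈ 3.8669 half-lives.
t = n × t½ = 3.8669 × 1.26 ≈ 4.8725 minutes.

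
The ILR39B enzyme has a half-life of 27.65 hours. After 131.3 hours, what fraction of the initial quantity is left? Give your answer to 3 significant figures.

n = 131.3/27.65 ≈ 4.7486 half-lives.
Fraction remaining = (1/2)^4.7486 ≈ 0.037198.

0.0372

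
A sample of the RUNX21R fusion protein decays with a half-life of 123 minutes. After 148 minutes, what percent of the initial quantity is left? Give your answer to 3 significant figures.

43.4%

n = 148/123 ≈ 1.2033 half-lives.
Fraction remaining = (1/2)^1.2033 ≈ 0.4343, i.e. 43.43%.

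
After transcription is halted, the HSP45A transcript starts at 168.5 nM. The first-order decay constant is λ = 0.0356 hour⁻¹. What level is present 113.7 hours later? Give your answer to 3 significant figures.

2.94 nM

t½ = ln 2 / λ = 0.69315 / 0.0356 ≈ 19.47 hours.
Number of half-lives: n = 113.7/19.47 ≈ 5.8396.
Remaining = 168.5 × (1/2)^5.8396 = 168.5 × 0.017462 ≈ 2.9424 nM.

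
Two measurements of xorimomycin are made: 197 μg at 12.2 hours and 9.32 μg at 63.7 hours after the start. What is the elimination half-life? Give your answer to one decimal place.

11.7 hours

Over Δt = 63.7 − 12.2 = 51.5 hours, the level fell by a factor of 197/9.32 ≈ 21.137.
n = log₂(21.137) ≈ 4.4017 half-lives, so t½ = 51.5/4.4017 ≈ 11.7 hours.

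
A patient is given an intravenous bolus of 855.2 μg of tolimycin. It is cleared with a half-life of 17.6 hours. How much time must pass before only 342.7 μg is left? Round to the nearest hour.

Fraction remaining = 342.7/855.2 ≈ 0.40072.
n = log₂(855.2/342.7) = ln(2.4955)/ln 2 ≈ 1.3193 half-lives.
t = n × t½ = 1.3193 × 17.6 ≈ 23.22 hours.

23 hours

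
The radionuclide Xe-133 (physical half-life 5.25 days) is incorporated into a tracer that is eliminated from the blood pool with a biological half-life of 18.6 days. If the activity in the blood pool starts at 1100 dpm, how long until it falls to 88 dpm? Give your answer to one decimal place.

14.9 days

1/t_eff = 1/t_phys + 1/t_biol = 1/5.25 + 1/18.6 = 0.24424 per day.
t_eff = 5.25 × 18.6 / (5.25 + 18.6) ≈ 4.0943 days.
n = log₂(1100/88) ≈ 3.6439; t = 3.6439 × 4.0943 ≈ 14.919 days.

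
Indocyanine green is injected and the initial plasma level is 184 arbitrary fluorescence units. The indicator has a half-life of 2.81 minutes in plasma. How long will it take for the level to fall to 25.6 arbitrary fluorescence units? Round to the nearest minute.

8 minutes

Fraction remaining = 25.6/184 ≈ 0.13913.
n = log₂(184/25.6) = ln(7.1875)/ln 2 ≈ 2.8455 half-lives.
t = n × t½ = 2.8455 × 2.81 ≈ 7.9958 minutes.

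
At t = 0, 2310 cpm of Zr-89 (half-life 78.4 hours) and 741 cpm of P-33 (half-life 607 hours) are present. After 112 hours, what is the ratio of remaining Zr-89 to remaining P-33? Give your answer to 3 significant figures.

1.32

Zr-89: 2310 × (1/2)^(112/78.4) = 2310 × (1/2)^1.4286 ≈ 858.16 cpm.
P-33: 741 × (1/2)^(112/607) = 741 × (1/2)^0.18451 ≈ 652.04 cpm.
Ratio ≈ 858.16 / 652.04 ≈ 1.3161.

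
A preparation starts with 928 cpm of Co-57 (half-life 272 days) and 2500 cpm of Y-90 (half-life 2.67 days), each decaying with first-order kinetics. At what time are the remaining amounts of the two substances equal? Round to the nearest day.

4 days

Set 928·(1/2)^(t/272) = 2500·(1/2)^(t/2.67).
Taking log₂: log₂(928/2500) = t·(1/272 − 1/2.67).
log₂(0.3712) = -1.4297; 1/272 − 1/2.67 = -0.37086.
t = -1.4297 / -0.37086 ≈ 3.8552 days.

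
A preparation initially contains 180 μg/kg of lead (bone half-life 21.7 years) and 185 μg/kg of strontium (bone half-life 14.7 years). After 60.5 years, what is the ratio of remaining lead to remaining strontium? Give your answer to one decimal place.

2.4

lead: 180 × (1/2)^(60.5/21.7) = 180 × (1/2)^2.788 ≈ 26.061 μg/kg.
strontium: 185 × (1/2)^(60.5/14.7) = 185 × (1/2)^4.1156 ≈ 10.672 μg/kg.
Ratio ≈ 26.061 / 10.672 ≈ 2.4421.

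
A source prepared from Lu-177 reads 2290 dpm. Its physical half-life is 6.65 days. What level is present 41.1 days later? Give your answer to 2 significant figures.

Number of half-lives: n = 41.1/6.65 ≈ 6.1805.
Remaining = 2290 × (1/2)^6.1805 = 2290 × 0.013788 ≈ 31.574 dpm.

32 dpm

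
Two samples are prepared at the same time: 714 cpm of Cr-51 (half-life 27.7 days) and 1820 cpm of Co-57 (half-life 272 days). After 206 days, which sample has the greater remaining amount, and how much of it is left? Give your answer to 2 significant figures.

Cr-51: 714 × (1/2)^7.4368 ≈ 4.1209 cpm.
Co-57: 1820 × (1/2)^0.75735 ≈ 1076.7 cpm.
Co-57 has more remaining, at ≈ 1076.7 cpm.

Co-57, 1100 cpm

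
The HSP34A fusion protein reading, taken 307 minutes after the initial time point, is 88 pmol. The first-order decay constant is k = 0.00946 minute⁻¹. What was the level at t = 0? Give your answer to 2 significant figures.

1600 pmol

t½ = ln 2 / k = 0.69315 / 0.00946 ≈ 73.271 minutes.
Number of half-lives elapsed: n = 307/73.271 ≈ 4.1899.
A₀ = A × 2^n = 88 × 2^4.1899 = 88 × 18.251 ≈ 1606.1 pmol.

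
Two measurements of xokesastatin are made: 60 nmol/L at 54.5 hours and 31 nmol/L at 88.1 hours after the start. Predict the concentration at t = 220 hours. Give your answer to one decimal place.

Over Δt = 88.1 − 54.5 = 33.6 hours, the level fell by a factor of 60/31 ≈ 1.9355.
n = log₂(1.9355) ≈ 0.95269 half-lives, so t½ = 33.6/0.95269 ≈ 35.268 hours.
From t = 88.1 to t = 220: 31 × (1/2)^((220−88.1)/35.268) ≈ 2.3203 nmol/L.

2.3 nmol/L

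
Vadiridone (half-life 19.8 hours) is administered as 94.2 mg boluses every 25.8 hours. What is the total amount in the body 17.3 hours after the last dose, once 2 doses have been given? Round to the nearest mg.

72 mg

The 2 doses were given 43.1, 17.3 hours ago.
Total = 94.2·(1/2)^(43.1/19.8) + 94.2·(1/2)^(17.3/19.8)
      = 20.834 + 51.408 ≈ 72.242 mg.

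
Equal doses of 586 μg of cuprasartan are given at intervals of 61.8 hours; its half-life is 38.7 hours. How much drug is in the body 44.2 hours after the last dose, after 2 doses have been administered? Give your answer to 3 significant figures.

The 2 doses were given 106, 44.2 hours ago.
Total = 586·(1/2)^(106/38.7) + 586·(1/2)^(44.2/38.7)
      = 87.775 + 265.51 ≈ 353.29 μg.

353 μg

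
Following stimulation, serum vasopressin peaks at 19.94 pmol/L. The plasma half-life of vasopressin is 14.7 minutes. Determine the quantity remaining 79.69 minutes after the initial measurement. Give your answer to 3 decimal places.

Number of half-lives: n = 79.69/14.7 ≈ 5.4211.
Remaining = 19.94 × (1/2)^5.4211 = 19.94 × 0.023339 ≈ 0.46539 pmol/L.

0.465 pmol/L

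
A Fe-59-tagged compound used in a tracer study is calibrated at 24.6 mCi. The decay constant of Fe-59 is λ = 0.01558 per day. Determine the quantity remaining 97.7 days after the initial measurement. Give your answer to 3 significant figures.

t½ = ln 2 / λ = 0.69315 / 0.01558 ≈ 44.49 days.
Number of half-lives: n = 97.7/44.49 ≈ 2.196.
Remaining = 24.6 × (1/2)^2.196 = 24.6 × 0.21824 ≈ 5.3687 mCi.

5.37 mCi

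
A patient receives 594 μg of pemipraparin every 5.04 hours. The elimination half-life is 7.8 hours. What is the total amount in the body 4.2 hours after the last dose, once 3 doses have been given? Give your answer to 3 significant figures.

837 μg

The 3 doses were given 14.28, 9.24, 4.2 hours ago.
Total = 594·(1/2)^(14.28/7.8) + 594·(1/2)^(9.24/7.8) + 594·(1/2)^(4.2/7.8)
      = 166.98 + 261.33 + 408.97 ≈ 837.28 μg.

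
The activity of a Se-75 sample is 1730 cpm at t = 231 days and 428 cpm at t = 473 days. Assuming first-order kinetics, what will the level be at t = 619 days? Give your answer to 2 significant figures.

Over Δt = 473 − 231 = 242 days, the level fell by a factor of 1730/428 ≈ 4.0421.
n = log₂(4.0421) ≈ 2.0151 half-lives, so t½ = 242/2.0151 ≈ 120.09 days.
From t = 473 to t = 619: 428 × (1/2)^((619−473)/120.09) ≈ 184.28 cpm.

180 cpm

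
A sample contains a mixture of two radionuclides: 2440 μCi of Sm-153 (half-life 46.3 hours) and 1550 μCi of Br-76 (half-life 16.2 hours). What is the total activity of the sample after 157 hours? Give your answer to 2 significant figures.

Sm-153: 2440 × (1/2)^(157/46.3) = 2440 × (1/2)^3.3909 ≈ 232.6 μCi.
Br-76: 1550 × (1/2)^(157/16.2) = 1550 × (1/2)^9.6914 ≈ 1.8747 μCi.
Total = 232.6 + 1.8747 ≈ 234.48 μCi.

230 μCi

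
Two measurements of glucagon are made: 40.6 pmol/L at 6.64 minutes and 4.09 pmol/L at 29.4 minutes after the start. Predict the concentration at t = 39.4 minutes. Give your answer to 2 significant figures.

Over Δt = 29.4 − 6.64 = 22.76 minutes, the level fell by a factor of 40.6/4.09 ≈ 9.9267.
n = log₂(9.9267) ≈ 3.3113 half-lives, so t½ = 22.76/3.3113 ≈ 6.8734 minutes.
From t = 29.4 to t = 39.4: 4.09 × (1/2)^((39.4−29.4)/6.8734) ≈ 1.492 pmol/L.

1.5 pmol/L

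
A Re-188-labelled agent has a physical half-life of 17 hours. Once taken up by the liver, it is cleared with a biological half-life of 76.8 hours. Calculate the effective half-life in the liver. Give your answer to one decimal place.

1/t_eff = 1/t_phys + 1/t_biol = 1/17 + 1/76.8 = 0.071844 per hour.
t_eff = 17 × 76.8 / (17 + 76.8) ≈ 13.919 hours.

13.9 hours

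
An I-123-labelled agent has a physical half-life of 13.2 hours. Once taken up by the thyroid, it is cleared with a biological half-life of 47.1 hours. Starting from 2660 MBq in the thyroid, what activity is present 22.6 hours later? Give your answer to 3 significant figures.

582 MBq

1/t_eff = 1/t_phys + 1/t_biol = 1/13.2 + 1/47.1 = 0.096989 per hour.
t_eff = 13.2 × 47.1 / (13.2 + 47.1) ≈ 10.31 hours.
Remaining = 2660 × (1/2)^(22.6/10.31) = 2660 × (1/2)^2.192 ≈ 582.15 MBq.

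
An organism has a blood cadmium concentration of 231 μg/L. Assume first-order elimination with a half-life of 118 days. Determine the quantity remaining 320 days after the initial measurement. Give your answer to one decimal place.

Number of half-lives: n = 320/118 ≈ 2.7119.
Remaining = 231 × (1/2)^2.7119 = 231 × 0.15263 ≈ 35.258 μg/L.

35.3 μg/L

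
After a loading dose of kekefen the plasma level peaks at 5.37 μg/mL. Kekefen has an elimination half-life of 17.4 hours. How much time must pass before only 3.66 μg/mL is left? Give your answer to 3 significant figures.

Fraction remaining = 3.66/5.37 ≈ 0.68156.
n = log₂(5.37/3.66) = ln(1.4672)/ln 2 ≈ 0.55308 half-lives.
t = n × t½ = 0.55308 × 17.4 ≈ 9.6236 hours.

9.62 hours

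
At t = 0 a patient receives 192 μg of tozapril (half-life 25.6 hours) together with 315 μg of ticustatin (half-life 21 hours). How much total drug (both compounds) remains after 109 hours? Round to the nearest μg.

19 μg

tozapril: 192 × (1/2)^(109/25.6) = 192 × (1/2)^4.2578 ≈ 10.036 μg.
ticustatin: 315 × (1/2)^(109/21) = 315 × (1/2)^5.1905 ≈ 8.6262 μg.
Total = 10.036 + 8.6262 ≈ 18.663 μg.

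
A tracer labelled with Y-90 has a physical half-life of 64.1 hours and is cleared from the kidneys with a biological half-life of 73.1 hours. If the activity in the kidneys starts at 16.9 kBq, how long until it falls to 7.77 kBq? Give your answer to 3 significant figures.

38.3 hours

1/t_eff = 1/t_phys + 1/t_biol = 1/64.1 + 1/73.1 = 0.029281 per hour.
t_eff = 64.1 × 73.1 / (64.1 + 73.1) ≈ 34.152 hours.
n = log₂(16.9/7.77) ≈ 1.121; t = 1.121 × 34.152 ≈ 38.286 hours.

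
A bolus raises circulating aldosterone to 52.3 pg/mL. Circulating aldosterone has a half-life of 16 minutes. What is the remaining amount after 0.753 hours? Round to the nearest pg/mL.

7 pg/mL

Convert the elapsed time: 0.753 hours = 45.18 minutes.
Number of half-lives: n = 45.18/16 ≈ 2.8237.
Remaining = 52.3 × (1/2)^2.8237 = 52.3 × 0.14124 ≈ 7.387 pg/mL.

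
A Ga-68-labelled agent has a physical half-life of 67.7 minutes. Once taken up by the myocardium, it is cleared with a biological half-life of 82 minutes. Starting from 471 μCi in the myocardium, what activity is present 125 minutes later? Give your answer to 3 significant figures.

1/t_eff = 1/t_phys + 1/t_biol = 1/67.7 + 1/82 = 0.026966 per minute.
t_eff = 67.7 × 82 / (67.7 + 82) ≈ 37.084 minutes.
Remaining = 471 × (1/2)^(125/37.084) = 471 × (1/2)^3.3708 ≈ 45.532 μCi.

45.5 μCi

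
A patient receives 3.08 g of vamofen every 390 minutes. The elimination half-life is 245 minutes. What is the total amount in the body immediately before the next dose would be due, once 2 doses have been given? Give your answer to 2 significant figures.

The 2 doses were given 780, 390 minutes ago.
Total = 3.08·(1/2)^(780/245) + 3.08·(1/2)^(390/245)
      = 0.33898 + 1.0218 ≈ 1.3608 g.

1.4 g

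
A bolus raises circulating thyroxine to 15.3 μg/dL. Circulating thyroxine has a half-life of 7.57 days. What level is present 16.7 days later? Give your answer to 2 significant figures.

Number of half-lives: n = 16.7/7.57 ≈ 2.2061.
Remaining = 15.3 × (1/2)^2.2061 = 15.3 × 0.21672 ≈ 3.3159 μg/dL.

3.3 μg/dL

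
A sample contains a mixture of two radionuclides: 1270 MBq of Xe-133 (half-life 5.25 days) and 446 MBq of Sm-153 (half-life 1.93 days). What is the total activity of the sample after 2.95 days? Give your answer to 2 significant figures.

1000 MBq

Xe-133: 1270 × (1/2)^(2.95/5.25) = 1270 × (1/2)^0.5619 ≈ 860.31 MBq.
Sm-153: 446 × (1/2)^(2.95/1.93) = 446 × (1/2)^1.5285 ≈ 154.6 MBq.
Total = 860.31 + 154.6 ≈ 1014.9 MBq.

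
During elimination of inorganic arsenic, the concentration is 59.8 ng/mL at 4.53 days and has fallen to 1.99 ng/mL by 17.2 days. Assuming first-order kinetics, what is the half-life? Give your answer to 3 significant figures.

Over Δt = 17.2 − 4.53 = 12.67 days, the level fell by a factor of 59.8/1.99 ≈ 30.05.
n = log₂(30.05) ≈ 4.9093 half-lives, so t½ = 12.67/4.9093 ≈ 2.5808 days.

2.58 days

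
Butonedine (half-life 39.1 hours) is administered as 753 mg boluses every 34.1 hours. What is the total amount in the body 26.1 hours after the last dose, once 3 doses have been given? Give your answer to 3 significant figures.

875 mg

The 3 doses were given 94.3, 60.2, 26.1 hours ago.
Total = 753·(1/2)^(94.3/39.1) + 753·(1/2)^(60.2/39.1) + 753·(1/2)^(26.1/39.1)
      = 141.51 + 259.01 + 474.08 ≈ 874.6 mg.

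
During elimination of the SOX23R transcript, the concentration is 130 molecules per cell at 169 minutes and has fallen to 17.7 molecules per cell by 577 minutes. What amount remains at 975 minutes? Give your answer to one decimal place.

2.5 molecules per cell

Over Δt = 577 − 169 = 408 minutes, the level fell by a factor of 130/17.7 ≈ 7.3446.
n = log₂(7.3446) ≈ 2.8767 half-lives, so t½ = 408/2.8767 ≈ 141.83 minutes.
From t = 577 to t = 975: 17.7 × (1/2)^((975−577)/141.83) ≈ 2.5306 molecules per cell.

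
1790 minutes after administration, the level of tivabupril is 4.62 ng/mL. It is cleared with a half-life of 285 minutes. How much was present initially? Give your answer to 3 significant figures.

359 ng/mL

Number of half-lives elapsed: n = 1790/285 ≈ 6.2807.
A₀ = A × 2^n = 4.62 × 2^6.2807 = 4.62 × 77.746 ≈ 359.19 ng/mL.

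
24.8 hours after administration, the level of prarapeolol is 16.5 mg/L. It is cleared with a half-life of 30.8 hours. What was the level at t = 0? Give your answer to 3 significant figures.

28.8 mg/L

Number of half-lives elapsed: n = 24.8/30.8 ≈ 0.80519.
A₀ = A × 2^n = 16.5 × 2^0.80519 = 16.5 × 1.7474 ≈ 28.832 mg/L.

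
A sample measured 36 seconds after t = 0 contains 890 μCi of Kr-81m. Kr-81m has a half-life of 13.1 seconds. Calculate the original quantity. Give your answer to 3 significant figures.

Number of half-lives elapsed: n = 36/13.1 ≈ 2.7481.
A₀ = A × 2^n = 890 × 2^2.7481 = 890 × 6.7183 ≈ 5979.3 μCi.

5980 μCi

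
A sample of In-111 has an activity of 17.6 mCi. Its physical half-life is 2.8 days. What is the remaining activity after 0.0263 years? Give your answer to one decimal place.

1.6 mCi

Convert the elapsed time: 0.0263 years = 9.5995 days.
Number of half-lives: n = 9.5995/2.8 ≈ 3.4284.
Remaining = 17.6 × (1/2)^3.4284 = 17.6 × 0.092886 ≈ 1.6348 mCi.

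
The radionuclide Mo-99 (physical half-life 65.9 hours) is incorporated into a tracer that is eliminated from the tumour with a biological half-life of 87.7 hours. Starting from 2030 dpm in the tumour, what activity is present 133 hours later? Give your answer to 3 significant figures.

1/t_eff = 1/t_phys + 1/t_biol = 1/65.9 + 1/87.7 = 0.026577 per hour.
t_eff = 65.9 × 87.7 / (65.9 + 87.7) ≈ 37.626 hours.
Remaining = 2030 × (1/2)^(133/37.626) = 2030 × (1/2)^3.5347 ≈ 175.16 dpm.

175 dpm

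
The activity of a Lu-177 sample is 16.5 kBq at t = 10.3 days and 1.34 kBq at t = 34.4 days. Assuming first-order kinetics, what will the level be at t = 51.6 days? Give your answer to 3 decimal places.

0.223 kBq

Over Δt = 34.4 − 10.3 = 24.1 days, the level fell by a factor of 16.5/1.34 ≈ 12.313.
n = log₂(12.313) ≈ 3.6222 half-lives, so t½ = 24.1/3.6222 ≈ 6.6535 days.
From t = 34.4 to t = 51.6: 1.34 × (1/2)^((51.6−34.4)/6.6535) ≈ 0.22331 kBq.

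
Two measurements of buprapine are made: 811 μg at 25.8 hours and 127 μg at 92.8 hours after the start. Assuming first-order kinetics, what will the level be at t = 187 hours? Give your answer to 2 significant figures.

9.4 μg

Over Δt = 92.8 − 25.8 = 67 hours, the level fell by a factor of 811/127 ≈ 6.3858.
n = log₂(6.3858) ≈ 2.6749 half-lives, so t½ = 67/2.6749 ≈ 25.048 hours.
From t = 92.8 to t = 187: 127 × (1/2)^((187−92.8)/25.048) ≈ 9.369 μg.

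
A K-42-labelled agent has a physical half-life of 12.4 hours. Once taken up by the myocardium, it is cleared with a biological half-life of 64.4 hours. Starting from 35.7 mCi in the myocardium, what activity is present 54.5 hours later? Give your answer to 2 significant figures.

0.94 mCi

1/t_eff = 1/t_phys + 1/t_biol = 1/12.4 + 1/64.4 = 0.096173 per hour.
t_eff = 12.4 × 64.4 / (12.4 + 64.4) ≈ 10.398 hours.
Remaining = 35.7 × (1/2)^(54.5/10.398) = 35.7 × (1/2)^5.2414 ≈ 0.94371 mCi.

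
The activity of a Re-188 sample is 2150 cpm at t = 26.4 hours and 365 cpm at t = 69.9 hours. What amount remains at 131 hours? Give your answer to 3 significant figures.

30.2 cpm

Over Δt = 69.9 − 26.4 = 43.5 hours, the level fell by a factor of 2150/365 ≈ 5.8904.
n = log₂(5.8904) ≈ 2.5584 half-lives, so t½ = 43.5/2.5584 ≈ 17.003 hours.
From t = 69.9 to t = 131: 365 × (1/2)^((131−69.9)/17.003) ≈ 30.238 cpm.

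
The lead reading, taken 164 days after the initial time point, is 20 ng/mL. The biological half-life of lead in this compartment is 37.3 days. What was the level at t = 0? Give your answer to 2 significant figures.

420 ng/mL

Number of half-lives elapsed: n = 164/37.3 ≈ 4.3968.
A₀ = A × 2^n = 20 × 2^4.3968 = 20 × 21.065 ≈ 421.3 ng/mL.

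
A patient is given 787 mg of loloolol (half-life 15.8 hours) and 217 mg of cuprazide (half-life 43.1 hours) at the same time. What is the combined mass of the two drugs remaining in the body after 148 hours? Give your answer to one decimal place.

loloolol: 787 × (1/2)^(148/15.8) = 787 × (1/2)^9.3671 ≈ 1.1918 mg.
cuprazide: 217 × (1/2)^(148/43.1) = 217 × (1/2)^3.4339 ≈ 20.08 mg.
Total = 1.1918 + 20.08 ≈ 21.272 mg.

21.3 mg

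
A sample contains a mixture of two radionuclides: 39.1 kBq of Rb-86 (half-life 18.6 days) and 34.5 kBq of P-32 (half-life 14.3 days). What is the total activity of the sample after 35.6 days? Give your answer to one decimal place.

16.5 kBq

Rb-86: 39.1 × (1/2)^(35.6/18.6) = 39.1 × (1/2)^1.914 ≈ 10.376 kBq.
P-32: 34.5 × (1/2)^(35.6/14.3) = 34.5 × (1/2)^2.4895 ≈ 6.1433 kBq.
Total = 10.376 + 6.1433 ≈ 16.519 kBq.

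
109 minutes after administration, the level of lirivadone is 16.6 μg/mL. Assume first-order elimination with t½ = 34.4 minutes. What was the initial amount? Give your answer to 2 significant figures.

Number of half-lives elapsed: n = 109/34.4 ≈ 3.1686.
A₀ = A × 2^n = 16.6 × 2^3.1686 = 16.6 × 8.9918 ≈ 149.26 μg/mL.

150 μg/mL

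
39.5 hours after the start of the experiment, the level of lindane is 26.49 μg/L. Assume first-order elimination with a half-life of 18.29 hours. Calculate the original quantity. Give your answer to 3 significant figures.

118 μg/L

Number of half-lives elapsed: n = 39.5/18.29 ≈ 2.1597.
A₀ = A × 2^n = 26.49 × 2^2.1597 = 26.49 × 4.4681 ≈ 118.36 μg/L.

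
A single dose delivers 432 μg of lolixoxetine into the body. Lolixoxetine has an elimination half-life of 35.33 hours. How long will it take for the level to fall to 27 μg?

27/432 = 1/16, so 4 half-lives have elapsed.
t = 4 × 35.33 = 141.32 hours.

141.32 hours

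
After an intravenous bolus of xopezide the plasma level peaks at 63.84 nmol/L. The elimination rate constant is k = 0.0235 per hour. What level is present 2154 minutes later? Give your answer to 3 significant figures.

t½ = ln 2 / k = 0.69315 / 0.0235 ≈ 29.496 hours.
Convert the elapsed time: 2154 minutes = 35.9 hours.
Number of half-lives: n = 35.9/29.496 ≈ 1.2171.
Remaining = 63.84 × (1/2)^1.2171 = 63.84 × 0.43014 ≈ 27.46 nmol/L.

27.5 nmol/L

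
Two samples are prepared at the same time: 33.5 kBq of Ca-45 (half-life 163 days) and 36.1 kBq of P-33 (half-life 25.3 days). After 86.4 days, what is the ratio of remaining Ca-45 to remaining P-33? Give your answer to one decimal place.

6.9

Ca-45: 33.5 × (1/2)^(86.4/163) = 33.5 × (1/2)^0.53006 ≈ 23.2 kBq.
P-33: 36.1 × (1/2)^(86.4/25.3) = 36.1 × (1/2)^3.415 ≈ 3.3844 kBq.
Ratio ≈ 23.2 / 3.3844 ≈ 6.8548.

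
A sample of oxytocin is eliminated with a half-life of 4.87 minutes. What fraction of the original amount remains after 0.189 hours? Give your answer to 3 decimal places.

0.199

0.189 hours = 11.34 minutes.
n = 11.34/4.87 ≈ 2.3285 half-lives.
Fraction remaining = (1/2)^2.3285 ≈ 0.19909.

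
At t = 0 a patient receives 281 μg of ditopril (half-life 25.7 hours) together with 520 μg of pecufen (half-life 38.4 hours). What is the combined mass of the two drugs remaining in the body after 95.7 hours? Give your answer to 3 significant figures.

114 μg

ditopril: 281 × (1/2)^(95.7/25.7) = 281 × (1/2)^3.7237 ≈ 21.269 μg.
pecufen: 520 × (1/2)^(95.7/38.4) = 520 × (1/2)^2.4922 ≈ 92.423 μg.
Total = 21.269 + 92.423 ≈ 113.69 μg.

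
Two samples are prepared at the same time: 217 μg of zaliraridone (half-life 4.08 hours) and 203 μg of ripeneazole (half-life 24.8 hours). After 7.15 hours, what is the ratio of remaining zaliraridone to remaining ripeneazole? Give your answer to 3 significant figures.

0.387

zaliraridone: 217 × (1/2)^(7.15/4.08) = 217 × (1/2)^1.7525 ≈ 64.405 μg.
ripeneazole: 203 × (1/2)^(7.15/24.8) = 203 × (1/2)^0.28831 ≈ 166.23 μg.
Ratio ≈ 64.405 / 166.23 ≈ 0.38745.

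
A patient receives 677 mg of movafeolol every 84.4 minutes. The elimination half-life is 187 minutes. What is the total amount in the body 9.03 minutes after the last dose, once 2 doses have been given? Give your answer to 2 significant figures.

The 2 doses were given 93.43, 9.03 minutes ago.
Total = 677·(1/2)^(93.43/187) + 677·(1/2)^(9.03/187)
      = 478.84 + 654.72 ≈ 1133.6 mg.

1100 mg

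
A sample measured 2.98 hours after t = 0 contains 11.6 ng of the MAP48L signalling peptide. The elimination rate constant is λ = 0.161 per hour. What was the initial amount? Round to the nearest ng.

t½ = ln 2 / λ = 0.69315 / 0.161 ≈ 4.3053 hours.
Number of half-lives elapsed: n = 2.98/4.3053 ≈ 0.69218.
A₀ = A × 2^n = 11.6 × 2^0.69218 = 11.6 × 1.6157 ≈ 18.742 ng.

19 ng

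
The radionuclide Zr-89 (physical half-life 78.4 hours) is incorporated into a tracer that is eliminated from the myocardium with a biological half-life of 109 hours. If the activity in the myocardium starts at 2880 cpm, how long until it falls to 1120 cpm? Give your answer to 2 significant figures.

62 hours

1/t_eff = 1/t_phys + 1/t_biol = 1/78.4 + 1/109 = 0.021929 per hour.
t_eff = 78.4 × 109 / (78.4 + 109) ≈ 45.601 hours.
n = log₂(2880/1120) ≈ 1.3626; t = 1.3626 × 45.601 ≈ 62.134 hours.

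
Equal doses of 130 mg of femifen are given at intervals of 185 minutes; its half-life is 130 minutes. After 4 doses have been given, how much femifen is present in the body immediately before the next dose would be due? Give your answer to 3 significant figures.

75.8 mg

The 4 doses were given 740, 555, 370, 185 minutes ago.
Total = 130·(1/2)^(740/130) + 130·(1/2)^(555/130) + 130·(1/2)^(370/130) + 130·(1/2)^(185/130)
      = 2.5141 + 6.7418 + 18.079 + 48.479 ≈ 75.814 mg.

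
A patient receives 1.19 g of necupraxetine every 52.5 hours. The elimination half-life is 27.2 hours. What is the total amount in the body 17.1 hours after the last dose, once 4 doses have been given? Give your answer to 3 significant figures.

1.04 g

The 4 doses were given 174.6, 122.1, 69.6, 17.1 hours ago.
Total = 1.19·(1/2)^(174.6/27.2) + 1.19·(1/2)^(122.1/27.2) + 1.19·(1/2)^(69.6/27.2) + 1.19·(1/2)^(17.1/27.2)
      = 0.013906 + 0.052995 + 0.20196 + 0.76966 ≈ 1.0385 g.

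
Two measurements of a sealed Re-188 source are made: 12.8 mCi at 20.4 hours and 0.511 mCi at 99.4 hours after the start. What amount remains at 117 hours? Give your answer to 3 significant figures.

Over Δt = 99.4 − 20.4 = 79 hours, the level fell by a factor of 12.8/0.511 ≈ 25.049.
n = log₂(25.049) ≈ 4.6467 half-lives, so t½ = 79/4.6467 ≈ 17.001 hours.
From t = 99.4 to t = 117: 0.511 × (1/2)^((117−99.4)/17.001) ≈ 0.24934 mCi.

0.249 mCi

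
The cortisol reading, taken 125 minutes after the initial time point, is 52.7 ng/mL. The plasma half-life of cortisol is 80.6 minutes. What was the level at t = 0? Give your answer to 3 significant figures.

Number of half-lives elapsed: n = 125/80.6 ≈ 1.5509.
A₀ = A × 2^n = 52.7 × 2^1.5509 = 52.7 × 2.9299 ≈ 154.41 ng/mL.

154 ng/mL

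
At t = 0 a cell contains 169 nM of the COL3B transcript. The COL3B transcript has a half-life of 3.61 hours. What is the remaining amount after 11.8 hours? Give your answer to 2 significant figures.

18 nM

Number of half-lives: n = 11.8/3.61 ≈ 3.2687.
Remaining = 169 × (1/2)^3.2687 = 169 × 0.10376 ≈ 17.535 nM.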